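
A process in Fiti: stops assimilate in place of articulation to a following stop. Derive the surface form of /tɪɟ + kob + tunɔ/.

[tɪgkodtunɔ]

The rule targets /ɟ/ (voiced palatal stop), which sits before the trigger /k/ (velar).
The voiced velar stop is [g], so /ɟ/ → [g].
The same rule applies at the second boundary: /b/ → [d] next to /t/.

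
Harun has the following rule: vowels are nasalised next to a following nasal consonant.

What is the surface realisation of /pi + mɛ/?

[pĩmɛ]

/i/ sits next to the nasal /m/ and is therefore nasalised to [ĩ].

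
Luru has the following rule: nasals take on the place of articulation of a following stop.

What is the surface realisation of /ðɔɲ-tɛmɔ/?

/ɲ/ is a voiced palatal nasal. The following trigger /t/ is alveolar, so /ɲ/ must become alveolar as well.
Changing only its place to alveolar gives [n] — the voiced alveolar nasal.

[ðɔntɛmɔ]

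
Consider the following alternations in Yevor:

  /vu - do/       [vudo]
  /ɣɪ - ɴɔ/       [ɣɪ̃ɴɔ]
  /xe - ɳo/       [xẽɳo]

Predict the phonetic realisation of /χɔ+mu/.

[χɔ̃mu]

The data show regressive nasality assimilation (vowel nasalisation): /ɪ/ → [ɪ̃] before /ɴ/; /e/ → [ẽ] before /ɳ/ — a vowel is nasalised by an immediately following nasal consonant.
No change occurs in [vudo] because the vowel at the boundary is adjacent to an oral consonant, not a nasal (/u/ next to /d/).
The vowel /ɔ/ is adjacent to the following nasal /m/, so it acquires [+nasal] and surfaces as [ɔ̃].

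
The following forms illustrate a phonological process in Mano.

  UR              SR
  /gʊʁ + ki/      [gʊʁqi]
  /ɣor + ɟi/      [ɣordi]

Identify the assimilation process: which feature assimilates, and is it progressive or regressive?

Comparing underlying and surface forms, /k/ → [q] is the alternation; the neighbouring /ʁ/ is constant.
/k/ is velar while /ʁ/ is uvular; the output [q] is uvular, matching the trigger — so the feature that spreads is place.
Manner and voice are unchanged, so the assimilation is partial, not total.
Checking the remaining alternation: /ɟ/ → [d] after /r/ (palatal → alveolar, matching alveolar) — only place changes, and always toward the preceding segment.
Since the segment that changes follows the conditioning segment, the assimilation is progressive.

progressive place assimilation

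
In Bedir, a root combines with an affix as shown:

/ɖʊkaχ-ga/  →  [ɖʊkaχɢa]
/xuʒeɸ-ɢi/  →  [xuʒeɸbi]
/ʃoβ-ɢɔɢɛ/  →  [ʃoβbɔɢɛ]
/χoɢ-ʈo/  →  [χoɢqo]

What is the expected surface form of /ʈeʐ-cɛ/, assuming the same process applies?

[ʈeʐʈɛ]

The data show progressive place assimilation: /g/ → [ɢ] after /χ/; /ɢ/ → [b] after /ɸ/; /ɢ/ → [b] after /β/; /ʈ/ → [q] after /ɢ/. In each pair only place changes, matching the preceding consonant, while manner and voice stay constant.
The rule targets /c/ (voiceless palatal stop), which sits after the trigger /ʐ/ (retroflex).
Changing only its place to retroflex gives [ʈ] — the voiceless retroflex stop.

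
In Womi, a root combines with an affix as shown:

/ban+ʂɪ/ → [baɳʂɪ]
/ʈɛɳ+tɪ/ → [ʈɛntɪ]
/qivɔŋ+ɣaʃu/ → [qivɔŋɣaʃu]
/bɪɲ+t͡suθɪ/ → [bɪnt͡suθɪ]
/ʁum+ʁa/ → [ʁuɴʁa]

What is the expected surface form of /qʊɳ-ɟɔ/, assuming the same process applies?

[qʊɲɟɔ]

The data show regressive place assimilation: /n/ → [ɳ] before /ʂ/; /ɳ/ → [n] before /t/; /ɲ/ → [n] before /t͡s/; /m/ → [ɴ] before /ʁ/. In each pair only place changes, matching the following consonant, while manner and voice stay constant.
No alternation appears in [qivɔŋɣaʃu]: there the adjacent consonants already agree in place (/ŋ/ and /ɣ/ are both velar), so this form is consistent with the same rule.
The rule targets /ɳ/ (voiced retroflex nasal), which sits before the trigger /ɟ/ (palatal).
Changing only its place to palatal gives [ɲ] — the voiced palatal nasal.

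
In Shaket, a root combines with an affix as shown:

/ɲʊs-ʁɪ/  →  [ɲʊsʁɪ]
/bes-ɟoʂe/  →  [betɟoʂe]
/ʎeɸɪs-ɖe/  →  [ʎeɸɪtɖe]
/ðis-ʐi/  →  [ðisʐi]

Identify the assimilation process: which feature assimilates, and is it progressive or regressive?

The segment that alternates is /s/, which surfaces as [t] when adjacent to /ɟ/.
The change fricative → stop matches the manner of the following /ɟ/, identifying this as manner assimilation.
Place and voice are unchanged, so the assimilation is partial, not total.
The same holds elsewhere in the data: /s/ → [t] before /ɖ/ (fricative → stop, matching a stop) — only manner changes, and always toward the following segment.
No alternation appears in [ɲʊsʁɪ], [ðisʐi]: there the adjacent consonants already agree in manner (/s/ and /ʁ/ are both fricatives; /s/ and /ʐ/ are both fricatives), so these forms are consistent with the same rule.
Since the segment that changes precedes the conditioning segment, the assimilation is regressive.

regressive manner assimilation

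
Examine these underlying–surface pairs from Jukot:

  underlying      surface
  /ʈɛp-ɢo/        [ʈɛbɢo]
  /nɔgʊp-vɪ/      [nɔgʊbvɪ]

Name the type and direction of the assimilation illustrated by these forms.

regressive voicing assimilation

Underlying /p/ is realised as [b] next to /ɢ/; /ɢ/ itself does not change.
The change voiceless → voiced matches the voicing of the following /ɢ/, identifying this as voicing assimilation.
Place and manner are unchanged, so the assimilation is partial, not total.
Checking the remaining alternation: /p/ → [b] before /v/ (voiceless → voiced, matching voiced) — only voicing changes, and always toward the following segment.
The trigger is the following segment, so the direction is regressive (anticipatory).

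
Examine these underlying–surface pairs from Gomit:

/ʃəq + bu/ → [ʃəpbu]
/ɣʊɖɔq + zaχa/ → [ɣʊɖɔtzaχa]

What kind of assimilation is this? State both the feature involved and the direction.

regressive place assimilation

Underlying /q/ is realised as [p] next to /b/; /b/ itself does not change.
/q/ is uvular while /b/ is bilabial; the output [p] is bilabial, matching the trigger — so the feature that spreads is place.
Manner and voice are unchanged, so the assimilation is partial, not total.
Checking the remaining alternation: /q/ → [t] before /z/ (uvular → alveolar, matching alveolar) — only place changes, and always toward the following segment.
Since the segment that changes precedes the conditioning segment, the assimilation is regressive.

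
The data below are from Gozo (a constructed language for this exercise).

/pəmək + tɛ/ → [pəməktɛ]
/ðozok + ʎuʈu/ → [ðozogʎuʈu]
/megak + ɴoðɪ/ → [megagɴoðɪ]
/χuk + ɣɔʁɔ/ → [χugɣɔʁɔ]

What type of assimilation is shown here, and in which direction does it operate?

regressive voicing assimilation

Comparing underlying and surface forms, /k/ → [g] is the alternation; the neighbouring /ʎ/ is constant.
The change voiceless → voiced matches the voicing of the following /ʎ/, identifying this as voicing assimilation.
Place and manner are unchanged, so the assimilation is partial, not total.
The other alternating forms pattern the same way: /k/ → [g] before /ɴ/ (voiceless → voiced, matching voiced); /k/ → [g] before /ɣ/ (voiceless → voiced, matching voiced) — only voicing changes, and always toward the following segment.
No alternation appears in [pəməktɛ]: there the adjacent consonants already agree in voicing (/k/ and /t/ are both voiceless), so this form is consistent with the same rule.
The trigger is the following segment, so the direction is regressive (anticipatory).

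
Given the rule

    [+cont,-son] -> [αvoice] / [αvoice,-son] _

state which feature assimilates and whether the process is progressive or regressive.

progressive voicing assimilation

The rule copies [voice] from the environment onto the target, so the assimilating feature is voicing.
The conditioning segment sits to the left of the focus bar, meaning the trigger precedes the segment that changes — progressive assimilation.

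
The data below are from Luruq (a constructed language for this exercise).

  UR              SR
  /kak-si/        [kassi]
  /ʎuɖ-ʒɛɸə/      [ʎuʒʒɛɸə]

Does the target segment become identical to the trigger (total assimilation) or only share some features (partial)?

Comparing underlying and surface forms, /k/ → [s] is the alternation; the neighbouring /s/ is constant.
The output [s] is identical to the trigger /s/ — every feature (place, manner, voicing) has been copied — so this is total assimilation.
The other form behaves the same way: /ɖ/ → [ʒ] before /ʒ/ — in each case the output is a copy of the following consonant.

total assimilation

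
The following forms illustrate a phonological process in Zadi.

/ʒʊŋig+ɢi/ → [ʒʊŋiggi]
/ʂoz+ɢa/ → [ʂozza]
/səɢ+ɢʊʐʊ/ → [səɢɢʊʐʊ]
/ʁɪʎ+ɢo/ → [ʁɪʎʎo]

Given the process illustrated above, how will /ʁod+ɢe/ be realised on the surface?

The data show progressive total assimilation (/ɢ/ → [g] after /g/; /ɢ/ → [z] after /z/; /ɢ/ → [ʎ] after /ʎ/): in every case the target segment becomes identical to its preceding neighbour, copying more than a single feature.
In [səɢɢʊʐʊ] the two consonants at the boundary are already identical (/ɢ/ + /ɢ/), so the rule applies vacuously and nothing changes.
/ɢ/ is the segment targeted by the rule; it sits immediately after /d/, so it assimilates completely and surfaces as [d].

[ʁodde]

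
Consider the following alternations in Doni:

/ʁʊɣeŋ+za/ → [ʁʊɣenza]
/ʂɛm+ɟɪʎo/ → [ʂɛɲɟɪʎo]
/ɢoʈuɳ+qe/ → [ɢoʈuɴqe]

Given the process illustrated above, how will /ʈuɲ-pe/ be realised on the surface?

The data show regressive place assimilation: /ŋ/ → [n] before /z/; /m/ → [ɲ] before /ɟ/; /ɳ/ → [ɴ] before /q/. In each pair only place changes, matching the following consonant, while manner and voice stay constant.
The rule targets /ɲ/ (voiced palatal nasal), which sits before the trigger /p/ (bilabial).
Changing only its place to bilabial gives [m] — the voiced bilabial nasal.

[ʈumpe]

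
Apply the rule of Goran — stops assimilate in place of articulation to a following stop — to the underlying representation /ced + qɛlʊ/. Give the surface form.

The rule targets /d/ (voiced alveolar stop), which sits before the trigger /q/ (uvular).
Changing only its place to uvular gives [ɢ] — the voiced uvular stop.

[ceɢqɛlʊ]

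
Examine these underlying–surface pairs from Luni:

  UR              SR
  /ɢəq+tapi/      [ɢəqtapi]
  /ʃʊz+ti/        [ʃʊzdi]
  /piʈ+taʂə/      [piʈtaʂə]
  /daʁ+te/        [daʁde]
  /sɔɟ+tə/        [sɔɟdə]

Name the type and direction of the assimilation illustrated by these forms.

The segment that alternates is /t/, which surfaces as [d] when adjacent to /z/.
/t/ is voiceless while /z/ is voiced; the output [d] is voiced, matching the trigger — so the feature that spreads is voicing.
Place and manner are unchanged, so the assimilation is partial, not total.
Checking the remaining alternations: /t/ → [d] after /ʁ/ (voiceless → voiced, matching voiced); /t/ → [d] after /ɟ/ (voiceless → voiced, matching voiced) — only voicing changes, and always toward the preceding segment.
Nothing changes in [ɢəqtapi], [piʈtaʂə]: there the adjacent consonants already agree in voicing (/t/ and /q/ are both voiceless; /t/ and /ʈ/ are both voiceless), so these forms are consistent with the same rule.
Since the segment that changes follows the conditioning segment, the assimilation is progressive.

progressive voicing assimilation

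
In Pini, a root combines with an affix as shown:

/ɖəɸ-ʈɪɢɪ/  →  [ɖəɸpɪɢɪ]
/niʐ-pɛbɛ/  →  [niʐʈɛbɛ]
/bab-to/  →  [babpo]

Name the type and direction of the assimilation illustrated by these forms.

progressive place assimilation

Underlying /ʈ/ is realised as [p] next to /ɸ/; /ɸ/ itself does not change.
/ʈ/ is retroflex while /ɸ/ is bilabial; the output [p] is bilabial, matching the trigger — so the feature that spreads is place.
Manner and voice are unchanged, so the assimilation is partial, not total.
The same holds elsewhere in the data: /p/ → [ʈ] after /ʐ/ (bilabial → retroflex, matching retroflex); /t/ → [p] after /b/ (alveolar → bilabial, matching bilabial) — only place changes, and always toward the preceding segment.
The trigger is the preceding segment, so the direction is progressive (perseverative).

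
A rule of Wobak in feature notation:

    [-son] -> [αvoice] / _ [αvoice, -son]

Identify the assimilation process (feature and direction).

regressive voicing assimilation

The shared variable α links the value of [voice] on the target to the same value on the neighbouring segment, so voicing is the feature that assimilates.
The conditioning segment sits to the right of the focus bar, meaning the trigger follows the segment that changes — regressive assimilation.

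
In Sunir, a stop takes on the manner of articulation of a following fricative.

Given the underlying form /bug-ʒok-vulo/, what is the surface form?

[buɣʒoxvulo]

The rule targets /g/ (voiced velar stop), which sits before the trigger /ʒ/ (fricative).
The voiced velar fricative is [ɣ], so /g/ → [ɣ].
At the second juncture, /k/ likewise becomes [x] adjacent to /v/.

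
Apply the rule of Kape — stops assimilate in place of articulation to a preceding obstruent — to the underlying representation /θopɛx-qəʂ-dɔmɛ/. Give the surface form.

/q/ is a voiceless uvular stop. The preceding trigger /x/ is velar, so /q/ must become velar as well.
A voiceless velar stop is [k], so the surface segment is [k].
At the second juncture, /d/ likewise becomes [ɖ] adjacent to /ʂ/.

[θopɛxkəʂɖɔmɛ]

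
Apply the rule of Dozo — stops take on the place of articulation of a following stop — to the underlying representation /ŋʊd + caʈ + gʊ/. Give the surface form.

[ŋʊɟcakgʊ]

/d/ is a voiced alveolar stop. The following trigger /c/ is palatal, so /d/ must become palatal as well.
Changing only its place to palatal gives [ɟ] — the voiced palatal stop.
At the second juncture, /ʈ/ likewise becomes [k] adjacent to /g/.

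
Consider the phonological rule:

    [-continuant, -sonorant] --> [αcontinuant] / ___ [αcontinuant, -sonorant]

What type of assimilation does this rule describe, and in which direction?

regressive manner assimilation

The rule copies [continuant] (continuancy) from the environment onto the target stops; since [±continuant] encodes the stop/fricative manner contrast, the assimilating dimension is manner.
Since the environment is written after the underscore, the trigger follows the target; the direction is regressive.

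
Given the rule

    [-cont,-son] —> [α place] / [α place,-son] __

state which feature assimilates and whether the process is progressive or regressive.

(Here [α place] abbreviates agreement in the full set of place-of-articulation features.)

progressive place assimilation

The rule copies the place features (abbreviated [place]) from the environment onto the target, so the assimilating feature is place.
The conditioning segment sits to the left of the focus bar, meaning the trigger precedes the segment that changes — progressive assimilation.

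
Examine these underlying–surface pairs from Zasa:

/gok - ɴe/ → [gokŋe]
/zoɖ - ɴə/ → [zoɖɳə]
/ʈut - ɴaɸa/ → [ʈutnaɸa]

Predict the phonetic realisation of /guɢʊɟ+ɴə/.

The data show progressive place assimilation: /ɴ/ → [ŋ] after /k/; /ɴ/ → [ɳ] after /ɖ/; /ɴ/ → [n] after /t/. In each pair only place changes, matching the preceding consonant, while manner and voice stay constant.
/ɴ/ is a voiced uvular nasal. The preceding trigger /ɟ/ is palatal, so /ɴ/ must become palatal as well.
A voiced palatal nasal is [ɲ], so the surface segment is [ɲ].

[guɢʊɟɲə]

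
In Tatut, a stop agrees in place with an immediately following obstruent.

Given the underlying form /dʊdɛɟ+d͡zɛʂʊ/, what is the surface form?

[dʊdɛdd͡zɛʂʊ]

/ɟ/ is a voiced palatal stop. The following trigger /d͡z/ is alveolar, so /ɟ/ must become alveolar as well.
The voiced alveolar stop is [d], so /ɟ/ → [d].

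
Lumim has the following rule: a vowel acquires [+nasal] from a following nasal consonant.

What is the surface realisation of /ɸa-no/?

[ɸãno]

/a/ sits next to the nasal /n/ and is therefore nasalised to [ã].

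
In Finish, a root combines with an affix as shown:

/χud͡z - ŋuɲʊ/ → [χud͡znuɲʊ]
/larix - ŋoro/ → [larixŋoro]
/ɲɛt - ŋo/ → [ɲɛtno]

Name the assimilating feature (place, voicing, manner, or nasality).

The segment that alternates is /ŋ/, which surfaces as [n] when adjacent to /d͡z/.
The change velar → alveolar matches the place of the preceding /d͡z/, identifying this as place assimilation.
The same holds elsewhere in the data: /ŋ/ → [n] after /t/ (velar → alveolar, matching alveolar) — only place changes, and always toward the preceding segment.
Nothing changes in [larixŋoro]: there the adjacent consonants already agree in place (/ŋ/ and /x/ are both velar), so this form is consistent with the same rule.

place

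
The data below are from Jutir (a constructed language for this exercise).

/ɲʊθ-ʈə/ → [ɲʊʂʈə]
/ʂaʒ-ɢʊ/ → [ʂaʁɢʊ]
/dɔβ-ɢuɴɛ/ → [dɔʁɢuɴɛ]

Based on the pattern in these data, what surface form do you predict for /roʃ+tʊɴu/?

[rostʊɴu]

The data show regressive place assimilation: /θ/ → [ʂ] before /ʈ/; /ʒ/ → [ʁ] before /ɢ/; /β/ → [ʁ] before /ɢ/. In each pair only place changes, matching the following consonant, while manner and voice stay constant.
The rule targets /ʃ/ (voiceless postalveolar fricative), which sits before the trigger /t/ (alveolar).
The voiceless alveolar fricative is [s], so /ʃ/ → [s].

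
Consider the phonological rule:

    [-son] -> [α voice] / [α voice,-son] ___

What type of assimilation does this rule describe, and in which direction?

progressive voicing assimilation

The shared variable α links the value of [voice] on the target to the same value on the neighbouring segment, so voicing is the feature that assimilates.
Since the environment is written before the underscore, the trigger precedes the target; the direction is progressive.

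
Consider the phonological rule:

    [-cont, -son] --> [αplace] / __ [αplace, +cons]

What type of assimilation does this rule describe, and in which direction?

regressive place assimilation

The rule copies the place features (abbreviated [place]) from the environment onto the target, so the assimilating feature is place.
Since the environment is written after the underscore, the trigger follows the target; the direction is regressive.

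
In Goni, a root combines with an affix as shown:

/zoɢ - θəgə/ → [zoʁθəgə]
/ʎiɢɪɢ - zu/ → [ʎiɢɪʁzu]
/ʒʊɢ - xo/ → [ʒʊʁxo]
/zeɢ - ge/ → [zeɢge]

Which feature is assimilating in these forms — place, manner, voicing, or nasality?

manner

Comparing underlying and surface forms, /ɢ/ → [ʁ] is the alternation; the neighbouring /θ/ is constant.
The change stop → fricative matches the manner of the following /θ/, identifying this as manner assimilation.
The other alternating forms pattern the same way: /ɢ/ → [ʁ] before /z/ (stop → fricative, matching a fricative); /ɢ/ → [ʁ] before /x/ (stop → fricative, matching a fricative) — only manner changes, and always toward the following segment.
Nothing changes in [zeɢge]: there the adjacent consonants already agree in manner (/ɢ/ and /g/ are both stops), so this form is consistent with the same rule.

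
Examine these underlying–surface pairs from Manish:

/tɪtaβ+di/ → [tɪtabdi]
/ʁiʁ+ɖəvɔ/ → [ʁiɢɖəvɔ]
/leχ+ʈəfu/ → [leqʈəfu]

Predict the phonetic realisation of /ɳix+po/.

[ɳikpo]

The data show regressive manner assimilation: /β/ → [b] before /d/; /ʁ/ → [ɢ] before /ɖ/; /χ/ → [q] before /ʈ/. In each pair only manner changes, matching the following consonant, while place and voice stay constant.
The rule targets /x/ (voiceless velar fricative), which sits before the trigger /p/ (stop).
Changing only its manner to stop gives [k] — the voiceless velar stop.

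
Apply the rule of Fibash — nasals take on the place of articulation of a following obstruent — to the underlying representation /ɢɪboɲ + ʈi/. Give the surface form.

/ɲ/ is a voiced palatal nasal. The following trigger /ʈ/ is retroflex, so /ɲ/ must become retroflex as well.
The voiced retroflex nasal is [ɳ], so /ɲ/ → [ɳ].

[ɢɪboɳʈi]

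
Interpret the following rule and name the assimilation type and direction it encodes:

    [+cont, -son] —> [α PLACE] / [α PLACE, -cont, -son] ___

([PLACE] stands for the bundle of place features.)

progressive place assimilation

The rule copies the place features (abbreviated [PLACE]) from the environment onto the target, so the assimilating feature is place.
Since the environment is written before the underscore, the trigger precedes the target; the direction is progressive.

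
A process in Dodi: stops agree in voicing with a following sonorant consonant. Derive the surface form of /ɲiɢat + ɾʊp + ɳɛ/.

[ɲiɢadɾʊbɳɛ]

/t/ is a voiceless alveolar stop. The following trigger /ɾ/ is voiced, so /t/ must become voiced as well.
Changing only its voicing to voiced gives [d] — the voiced alveolar stop.
The same rule applies at the second boundary: /p/ → [b] next to /ɳ/.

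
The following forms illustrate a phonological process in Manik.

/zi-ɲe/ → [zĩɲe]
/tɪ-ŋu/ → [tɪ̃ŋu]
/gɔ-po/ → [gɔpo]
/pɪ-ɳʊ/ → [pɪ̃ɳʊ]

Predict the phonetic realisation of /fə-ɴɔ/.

[fə̃ɴɔ]

The data show regressive nasality assimilation (vowel nasalisation): /i/ → [ĩ] before /ɲ/; /ɪ/ → [ɪ̃] before /ŋ/; /ɪ/ → [ɪ̃] before /ɳ/ — a vowel is nasalised by an immediately following nasal consonant.
No change occurs in [gɔpo] because the vowel at the boundary is adjacent to an oral consonant, not a nasal (/ɔ/ next to /p/).
/ə/ sits next to the nasal /ɴ/ and is therefore nasalised to [ə̃].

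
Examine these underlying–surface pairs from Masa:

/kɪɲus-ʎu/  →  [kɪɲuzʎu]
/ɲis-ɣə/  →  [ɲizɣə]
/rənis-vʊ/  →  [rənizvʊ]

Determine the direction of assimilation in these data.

The segment that alternates is /s/, which surfaces as [z] when adjacent to /ʎ/.
/s/ is voiceless while /ʎ/ is voiced; the output [z] is voiced, matching the trigger — so the feature that spreads is voicing.
The same holds elsewhere in the data: /s/ → [z] before /ɣ/ (voiceless → voiced, matching voiced); /s/ → [z] before /v/ (voiceless → voiced, matching voiced) — only voicing changes, and always toward the following segment.
Since the segment that changes precedes the conditioning segment, the assimilation is regressive.

regressive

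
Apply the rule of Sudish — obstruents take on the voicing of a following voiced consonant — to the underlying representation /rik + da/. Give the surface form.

[rigda]

The rule targets /k/ (voiceless velar stop), which sits before the trigger /d/ (voiced).
The voiced velar stop is [g], so /k/ → [g].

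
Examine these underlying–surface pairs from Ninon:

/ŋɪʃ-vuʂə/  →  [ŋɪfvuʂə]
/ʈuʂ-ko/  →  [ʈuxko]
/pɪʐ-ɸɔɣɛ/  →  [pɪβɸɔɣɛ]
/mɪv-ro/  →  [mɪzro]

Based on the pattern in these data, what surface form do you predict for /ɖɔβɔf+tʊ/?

[ɖɔβɔstʊ]

The data show regressive place assimilation: /ʃ/ → [f] before /v/; /ʂ/ → [x] before /k/; /ʐ/ → [β] before /ɸ/; /v/ → [z] before /r/. In each pair only place changes, matching the following consonant, while manner and voice stay constant.
The rule targets /f/ (voiceless labiodental fricative), which sits before the trigger /t/ (alveolar).
Changing only its place to alveolar gives [s] — the voiceless alveolar fricative.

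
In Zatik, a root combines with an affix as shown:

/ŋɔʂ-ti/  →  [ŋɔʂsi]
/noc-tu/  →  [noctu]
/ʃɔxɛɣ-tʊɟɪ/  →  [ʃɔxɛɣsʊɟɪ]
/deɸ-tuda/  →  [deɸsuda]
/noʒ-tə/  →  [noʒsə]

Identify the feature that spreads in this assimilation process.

The segment that alternates is /t/, which surfaces as [s] when adjacent to /ʂ/.
/t/ is a stop while /ʂ/ is a fricative; the output [s] is a fricative, matching the trigger — so the feature that spreads is manner.
Checking the remaining alternations: /t/ → [s] after /ɣ/ (stop → fricative, matching a fricative); /t/ → [s] after /ɸ/ (stop → fricative, matching a fricative); /t/ → [s] after /ʒ/ (stop → fricative, matching a fricative) — only manner changes, and always toward the preceding segment.
Nothing changes in [noctu]: there the adjacent consonants already agree in manner (/t/ and /c/ are both stops), so this form is consistent with the same rule.

manner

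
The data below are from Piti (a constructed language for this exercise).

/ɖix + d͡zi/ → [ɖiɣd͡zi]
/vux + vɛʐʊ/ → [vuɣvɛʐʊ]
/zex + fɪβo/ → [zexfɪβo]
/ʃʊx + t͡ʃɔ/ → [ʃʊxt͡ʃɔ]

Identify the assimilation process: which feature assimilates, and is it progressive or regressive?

The segment that alternates is /x/, which surfaces as [ɣ] when adjacent to /d͡z/.
The change voiceless → voiced matches the voicing of the following /d͡z/, identifying this as voicing assimilation.
Place and manner are unchanged, so the assimilation is partial, not total.
The same holds elsewhere in the data: /x/ → [ɣ] before /v/ (voiceless → voiced, matching voiced) — only voicing changes, and always toward the following segment.
Nothing changes in [zexfɪβo], [ʃʊxt͡ʃɔ]: there the adjacent consonants already agree in voicing (/x/ and /f/ are both voiceless; /x/ and /t͡ʃ/ are both voiceless), so these forms are consistent with the same rule.
The trigger is the following segment, so the direction is regressive (anticipatory).

regressive voicing assimilation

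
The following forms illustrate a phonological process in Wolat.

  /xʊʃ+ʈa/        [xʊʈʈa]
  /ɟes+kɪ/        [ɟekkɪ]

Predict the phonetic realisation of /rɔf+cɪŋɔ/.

The data show regressive total assimilation (/ʃ/ → [ʈ] before /ʈ/; /s/ → [k] before /k/): in every case the target segment becomes identical to its following neighbour, copying more than a single feature.
/f/ is the segment targeted by the rule; it sits immediately before /c/, so it assimilates completely and surfaces as [c].

[rɔccɪŋɔ]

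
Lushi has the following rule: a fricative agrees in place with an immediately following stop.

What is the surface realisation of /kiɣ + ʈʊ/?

The rule targets /ɣ/ (voiced velar fricative), which sits before the trigger /ʈ/ (retroflex).
A voiced retroflex fricative is [ʐ], so the surface segment is [ʐ].

[kiʐʈʊ]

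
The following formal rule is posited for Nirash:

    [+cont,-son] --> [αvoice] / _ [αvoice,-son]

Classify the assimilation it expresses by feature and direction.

The rule copies [voice] from the environment onto the target, so the assimilating feature is voicing.
The conditioning segment sits to the right of the focus bar, meaning the trigger follows the segment that changes — regressive assimilation.

regressive voicing assimilation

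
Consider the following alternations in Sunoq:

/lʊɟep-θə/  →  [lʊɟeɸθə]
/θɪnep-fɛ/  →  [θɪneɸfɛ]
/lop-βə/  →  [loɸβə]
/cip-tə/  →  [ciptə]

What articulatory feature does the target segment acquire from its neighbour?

The segment that alternates is /p/, which surfaces as [ɸ] when adjacent to /θ/.
/p/ is a stop while /θ/ is a fricative; the output [ɸ] is a fricative, matching the trigger — so the feature that spreads is manner.
Checking the remaining alternations: /p/ → [ɸ] before /f/ (stop → fricative, matching a fricative); /p/ → [ɸ] before /β/ (stop → fricative, matching a fricative) — only manner changes, and always toward the following segment.
No alternation appears in [ciptə]: there the adjacent consonants already agree in manner (/p/ and /t/ are both stops), so this form is consistent with the same rule.

manner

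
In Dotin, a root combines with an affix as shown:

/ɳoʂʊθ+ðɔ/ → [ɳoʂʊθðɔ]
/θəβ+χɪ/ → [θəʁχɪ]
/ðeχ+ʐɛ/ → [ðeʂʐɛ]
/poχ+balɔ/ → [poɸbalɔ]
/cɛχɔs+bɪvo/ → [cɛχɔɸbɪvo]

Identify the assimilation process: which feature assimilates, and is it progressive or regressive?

regressive place assimilation

Underlying /β/ is realised as [ʁ] next to /χ/; /χ/ itself does not change.
The change bilabial → uvular matches the place of the following /χ/, identifying this as place assimilation.
Manner and voice are unchanged, so the assimilation is partial, not total.
Checking the remaining alternations: /χ/ → [ʂ] before /ʐ/ (uvular → retroflex, matching retroflex); /χ/ → [ɸ] before /b/ (uvular → bilabial, matching bilabial); /s/ → [ɸ] before /b/ (alveolar → bilabial, matching bilabial) — only place changes, and always toward the following segment.
No alternation appears in [ɳoʂʊθðɔ]: there the adjacent consonants already agree in place (/θ/ and /ð/ are both dental), so this form is consistent with the same rule.
The trigger is the following segment, so the direction is regressive (anticipatory).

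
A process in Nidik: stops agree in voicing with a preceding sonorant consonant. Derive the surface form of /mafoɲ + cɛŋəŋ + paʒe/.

[mafoɲɟɛŋəŋbaʒe]

/c/ is a voiceless palatal stop. The preceding trigger /ɲ/ is voiced, so /c/ must become voiced as well.
The voiced palatal stop is [ɟ], so /c/ → [ɟ].
The same rule applies at the second boundary: /p/ → [b] next to /ŋ/.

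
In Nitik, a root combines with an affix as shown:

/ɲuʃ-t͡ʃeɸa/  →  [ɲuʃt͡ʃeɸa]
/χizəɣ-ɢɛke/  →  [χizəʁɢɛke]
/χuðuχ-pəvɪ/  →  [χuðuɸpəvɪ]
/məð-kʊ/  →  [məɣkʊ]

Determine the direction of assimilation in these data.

regressive

Comparing underlying and surface forms, /ɣ/ → [ʁ] is the alternation; the neighbouring /ɢ/ is constant.
/ɣ/ is velar while /ɢ/ is uvular; the output [ʁ] is uvular, matching the trigger — so the feature that spreads is place.
Checking the remaining alternations: /χ/ → [ɸ] before /p/ (uvular → bilabial, matching bilabial); /ð/ → [ɣ] before /k/ (dental → velar, matching velar) — only place changes, and always toward the following segment.
Nothing changes in [ɲuʃt͡ʃeɸa]: there the adjacent consonants already agree in place (/ʃ/ and /t͡ʃ/ are both postalveolar), so this form is consistent with the same rule.
Since the segment that changes precedes the conditioning segment, the assimilation is regressive.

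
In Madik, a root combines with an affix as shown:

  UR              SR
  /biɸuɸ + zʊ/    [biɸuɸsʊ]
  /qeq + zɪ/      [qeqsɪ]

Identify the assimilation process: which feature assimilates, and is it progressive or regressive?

The segment that alternates is /z/, which surfaces as [s] when adjacent to /ɸ/.
/z/ is voiced while /ɸ/ is voiceless; the output [s] is voiceless, matching the trigger — so the feature that spreads is voicing.
Place and manner are unchanged, so the assimilation is partial, not total.
The other alternating form patterns the same way: /z/ → [s] after /q/ (voiced → voiceless, matching voiceless) — only voicing changes, and always toward the preceding segment.
The trigger is the preceding segment, so the direction is progressive (perseverative).

progressive voicing assimilation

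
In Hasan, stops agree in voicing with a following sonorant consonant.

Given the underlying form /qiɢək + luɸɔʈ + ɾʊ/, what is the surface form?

/k/ is a voiceless velar stop. The following trigger /l/ is voiced, so /k/ must become voiced as well.
The voiced velar stop is [g], so /k/ → [g].
At the second juncture, /ʈ/ likewise becomes [ɖ] adjacent to /ɾ/.

[qiɢəgluɸɔɖɾʊ]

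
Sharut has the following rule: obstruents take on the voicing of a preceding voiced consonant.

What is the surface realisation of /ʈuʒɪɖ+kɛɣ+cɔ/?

[ʈuʒɪɖgɛɣɟɔ]

The rule targets /k/ (voiceless velar stop), which sits after the trigger /ɖ/ (voiced).
Changing only its voicing to voiced gives [g] — the voiced velar stop.
At the second juncture, /c/ likewise becomes [ɟ] adjacent to /ɣ/.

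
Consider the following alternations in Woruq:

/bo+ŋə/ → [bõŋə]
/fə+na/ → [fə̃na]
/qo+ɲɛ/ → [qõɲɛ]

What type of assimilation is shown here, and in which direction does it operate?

regressive nasality assimilation (vowel nasalisation)

The vowel /o/ surfaces as nasalised [õ] next to the following nasal /ŋ/ — it has acquired the [+nasal] feature of its neighbour.
Likewise in the remaining data: /ə/ → [ə̃] before /n/; /o/ → [õ] before /ɲ/ — each time a vowel is nasalised next to a following nasal.
Because the conditioning nasal is to the right of the vowel that changes, the process is regressive (anticipatory).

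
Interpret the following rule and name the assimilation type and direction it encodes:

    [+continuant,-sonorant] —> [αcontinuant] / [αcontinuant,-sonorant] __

The rule copies [continuant] (continuancy) from the environment onto the target fricatives; since [±continuant] encodes the stop/fricative manner contrast, the assimilating dimension is manner.
Since the environment is written before the underscore, the trigger precedes the target; the direction is progressive.

progressive manner assimilation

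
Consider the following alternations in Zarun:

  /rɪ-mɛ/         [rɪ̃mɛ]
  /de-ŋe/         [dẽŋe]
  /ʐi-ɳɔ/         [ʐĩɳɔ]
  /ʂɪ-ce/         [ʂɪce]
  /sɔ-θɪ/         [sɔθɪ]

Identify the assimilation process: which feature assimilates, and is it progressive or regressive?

The vowel /ɪ/ surfaces as nasalised [ɪ̃] next to the following nasal /m/ — it has acquired the [+nasal] feature of its neighbour.
The other forms show the same pattern: /e/ → [ẽ] before /ŋ/; /i/ → [ĩ] before /ɳ/ — each time a vowel is nasalised next to a following nasal.
No change occurs in [ʂɪce], [sɔθɪ] because the vowel at the boundary is adjacent to an oral consonant, not a nasal (/ɪ/ next to /c/; /ɔ/ next to /θ/).
Because the conditioning nasal is to the right of the vowel that changes, the process is regressive (anticipatory).

regressive nasality assimilation (vowel nasalisation)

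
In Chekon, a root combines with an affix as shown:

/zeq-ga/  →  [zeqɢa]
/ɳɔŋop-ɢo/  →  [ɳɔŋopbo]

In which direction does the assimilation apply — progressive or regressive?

Underlying /g/ is realised as [ɢ] next to /q/; /q/ itself does not change.
/g/ is velar while /q/ is uvular; the output [ɢ] is uvular, matching the trigger — so the feature that spreads is place.
The same holds elsewhere in the data: /ɢ/ → [b] after /p/ (uvular → bilabial, matching bilabial) — only place changes, and always toward the preceding segment.
The trigger is the preceding segment, so the direction is progressive (perseverative).

progressive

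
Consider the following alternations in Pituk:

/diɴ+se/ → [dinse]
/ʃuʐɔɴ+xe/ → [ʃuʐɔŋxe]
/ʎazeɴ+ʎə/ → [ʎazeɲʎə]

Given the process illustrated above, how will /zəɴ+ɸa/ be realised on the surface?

[zəmɸa]

The data show regressive place assimilation: /ɴ/ → [n] before /s/; /ɴ/ → [ŋ] before /x/; /ɴ/ → [ɲ] before /ʎ/. In each pair only place changes, matching the following consonant, while manner and voice stay constant.
The rule targets /ɴ/ (voiced uvular nasal), which sits before the trigger /ɸ/ (bilabial).
A voiced bilabial nasal is [m], so the surface segment is [m].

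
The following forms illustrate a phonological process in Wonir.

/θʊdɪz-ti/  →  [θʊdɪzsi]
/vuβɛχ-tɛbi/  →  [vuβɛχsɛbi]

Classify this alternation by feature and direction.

progressive manner assimilation

Comparing underlying and surface forms, /t/ → [s] is the alternation; the neighbouring /z/ is constant.
The change stop → fricative matches the manner of the preceding /z/, identifying this as manner assimilation.
Place and voice are unchanged, so the assimilation is partial, not total.
The other alternating form patterns the same way: /t/ → [s] after /χ/ (stop → fricative, matching a fricative) — only manner changes, and always toward the preceding segment.
The trigger is the preceding segment, so the direction is progressive (perseverative).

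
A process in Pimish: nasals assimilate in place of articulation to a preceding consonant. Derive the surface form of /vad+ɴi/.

[vadni]

/ɴ/ is a voiced uvular nasal. The preceding trigger /d/ is alveolar, so /ɴ/ must become alveolar as well.
Changing only its place to alveolar gives [n] — the voiced alveolar nasal.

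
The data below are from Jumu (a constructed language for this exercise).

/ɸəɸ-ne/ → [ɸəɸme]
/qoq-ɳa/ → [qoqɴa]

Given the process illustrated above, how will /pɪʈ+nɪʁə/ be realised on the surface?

[pɪʈɳɪʁə]

The data show progressive place assimilation: /n/ → [m] after /ɸ/; /ɳ/ → [ɴ] after /q/. In each pair only place changes, matching the preceding consonant, while manner and voice stay constant.
/n/ is a voiced alveolar nasal. The preceding trigger /ʈ/ is retroflex, so /n/ must become retroflex as well.
A voiced retroflex nasal is [ɳ], so the surface segment is [ɳ].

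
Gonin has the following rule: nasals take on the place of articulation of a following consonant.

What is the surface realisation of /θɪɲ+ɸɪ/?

/ɲ/ is a voiced palatal nasal. The following trigger /ɸ/ is bilabial, so /ɲ/ must become bilabial as well.
Changing only its place to bilabial gives [m] — the voiced bilabial nasal.

[θɪmɸɪ]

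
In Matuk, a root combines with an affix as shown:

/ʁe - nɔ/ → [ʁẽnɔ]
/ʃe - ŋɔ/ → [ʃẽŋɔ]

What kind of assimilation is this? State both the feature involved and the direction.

The vowel /e/ surfaces as nasalised [ẽ] next to the following nasal /n/ — it has acquired the [+nasal] feature of its neighbour.
The other form shows the same pattern: /e/ → [ẽ] before /ŋ/ — each time a vowel is nasalised next to a following nasal.
Because the conditioning nasal is to the right of the vowel that changes, the process is regressive (anticipatory).

regressive nasality assimilation (vowel nasalisation)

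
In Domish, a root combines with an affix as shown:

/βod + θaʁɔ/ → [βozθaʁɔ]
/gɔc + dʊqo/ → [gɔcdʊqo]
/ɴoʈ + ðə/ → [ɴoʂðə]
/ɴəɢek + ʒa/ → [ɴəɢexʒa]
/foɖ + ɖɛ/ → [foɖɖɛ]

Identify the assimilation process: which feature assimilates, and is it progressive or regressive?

regressive manner assimilation

Underlying /d/ is realised as [z] next to /θ/; /θ/ itself does not change.
The change stop → fricative matches the manner of the following /θ/, identifying this as manner assimilation.
Place and voice are unchanged, so the assimilation is partial, not total.
Checking the remaining alternations: /ʈ/ → [ʂ] before /ð/ (stop → fricative, matching a fricative); /k/ → [x] before /ʒ/ (stop → fricative, matching a fricative) — only manner changes, and always toward the following segment.
Nothing changes in [gɔcdʊqo], [foɖɖɛ]: there the adjacent consonants already agree in manner (/c/ and /d/ are both stops; /ɖ/ and /ɖ/ are both stops), so these forms are consistent with the same rule.
Since the segment that changes precedes the conditioning segment, the assimilation is regressive.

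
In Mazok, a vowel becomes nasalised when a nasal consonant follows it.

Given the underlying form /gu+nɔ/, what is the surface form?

[gũnɔ]

/u/ sits next to the nasal /n/ and is therefore nasalised to [ũ].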